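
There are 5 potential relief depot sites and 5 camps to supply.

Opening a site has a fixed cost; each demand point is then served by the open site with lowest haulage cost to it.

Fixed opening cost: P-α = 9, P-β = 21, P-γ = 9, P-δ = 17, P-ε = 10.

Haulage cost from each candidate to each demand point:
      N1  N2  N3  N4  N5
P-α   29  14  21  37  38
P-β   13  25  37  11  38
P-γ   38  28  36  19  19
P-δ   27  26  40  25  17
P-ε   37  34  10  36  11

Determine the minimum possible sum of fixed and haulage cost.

99

Open {P-α, P-β, P-ε}: assign each demand point to its cheapest open site.
  N1→P-β 13, N2→P-α 14, N3→P-ε 10, N4→P-β 11, N5→P-ε 11
  haulage cost 59, fixed 40 → total 99.
Compare {P-β, P-ε}: haulage cost 70 + fixed 31 = 101.
Compare {P-α, P-β, P-γ, P-ε}: haulage cost 59 + fixed 49 = 108.
Compare {P-β, P-γ, P-ε}: haulage cost 70 + fixed 40 = 110.
All other subsets cost ≥ 101. Minimum total cost: 99.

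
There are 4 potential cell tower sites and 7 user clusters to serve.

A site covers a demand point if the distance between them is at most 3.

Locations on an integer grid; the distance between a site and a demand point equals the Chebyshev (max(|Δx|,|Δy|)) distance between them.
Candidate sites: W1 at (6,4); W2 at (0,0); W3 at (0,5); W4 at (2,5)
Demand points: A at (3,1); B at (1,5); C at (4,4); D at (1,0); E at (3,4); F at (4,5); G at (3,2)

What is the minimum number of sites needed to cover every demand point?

Coverage sets (demand points within 3 of each site):
  W1: {A, C, E, F, G}
  W2: {A, D, G}
  W3: {B, E, G}
  W4: {B, C, E, F, G}
No single site covers all 7 demand points.
But {W2, W4} covers everything, so the minimum is 2.

2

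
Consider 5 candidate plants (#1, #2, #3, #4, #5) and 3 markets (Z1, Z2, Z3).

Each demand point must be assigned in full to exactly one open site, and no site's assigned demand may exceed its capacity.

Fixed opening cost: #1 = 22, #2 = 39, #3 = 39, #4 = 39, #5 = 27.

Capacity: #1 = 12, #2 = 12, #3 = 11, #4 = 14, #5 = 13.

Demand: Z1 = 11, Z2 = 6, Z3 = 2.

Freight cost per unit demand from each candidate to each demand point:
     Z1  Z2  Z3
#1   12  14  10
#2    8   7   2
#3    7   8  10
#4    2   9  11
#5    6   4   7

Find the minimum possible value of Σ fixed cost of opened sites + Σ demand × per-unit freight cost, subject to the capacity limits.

Open {#4, #5}; cheapest assignment that respects the capacities:
  #4 (cap 14, load 11): Z1 — cost 11×2 = 22
  #5 (cap 13, load 8): Z2, Z3 — cost 6×4 + 2×7 = 38
  Shipping 60, fixed 66 → total 126.
  Any other capacity-feasible assignment to {#4, #5} ships for at least 60.
Compare {#2, #4}: its best feasible assignment gives total 146.
Compare {#1, #4, #5}: its best feasible assignment gives total 148.
Every other set of open sites that can feasibly serve all demand totals ≥ 146 even under its best assignment. Minimum: 126.

126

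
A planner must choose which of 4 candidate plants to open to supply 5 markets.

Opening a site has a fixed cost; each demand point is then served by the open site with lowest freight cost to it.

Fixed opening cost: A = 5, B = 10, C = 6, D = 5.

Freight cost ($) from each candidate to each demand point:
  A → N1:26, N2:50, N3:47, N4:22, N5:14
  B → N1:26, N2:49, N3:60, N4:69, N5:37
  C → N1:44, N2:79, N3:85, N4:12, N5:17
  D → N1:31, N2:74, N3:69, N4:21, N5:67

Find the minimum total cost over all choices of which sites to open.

Open {A, C}: assign each demand point to its cheapest open site.
  N1→A 26, N2→A 50, N3→A 47, N4→C 12, N5→A 14
  freight cost 149, fixed 11 → total 160.
Compare {A}: freight cost 159 + fixed 5 = 164.
Compare {A, C, D}: freight cost 149 + fixed 16 = 165.
Compare {A, D}: freight cost 158 + fixed 10 = 168.
All other subsets cost ≥ 164. Minimum total cost: 160.

160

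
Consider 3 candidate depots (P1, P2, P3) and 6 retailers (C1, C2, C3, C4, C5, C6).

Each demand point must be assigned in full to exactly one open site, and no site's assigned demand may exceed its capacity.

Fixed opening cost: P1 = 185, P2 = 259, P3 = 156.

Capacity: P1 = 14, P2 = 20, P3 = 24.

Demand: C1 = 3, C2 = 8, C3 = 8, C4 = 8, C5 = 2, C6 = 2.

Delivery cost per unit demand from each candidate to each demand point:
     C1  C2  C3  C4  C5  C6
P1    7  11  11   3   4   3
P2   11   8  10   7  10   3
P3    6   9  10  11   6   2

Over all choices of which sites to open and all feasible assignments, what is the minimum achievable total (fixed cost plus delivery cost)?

Open {P1, P3}; cheapest assignment that respects the capacities:
  P1 (cap 14, load 10): C4, C5 — cost 8×3 + 2×4 = 32
  P3 (cap 24, load 21): C1, C2, C3, C6 — cost 3×6 + 8×9 + 8×10 + 2×2 = 174
  Shipping 206, fixed 341 → total 547.
  Any other capacity-feasible assignment to {P1, P3} ships for at least 206.
Compare {P1, P2}: its best feasible assignment gives total 647.
Compare {P2, P3}: its best feasible assignment gives total 649.
Every other set of open sites that can feasibly serve all demand totals ≥ 647 even under its best assignment. Minimum: 547.

547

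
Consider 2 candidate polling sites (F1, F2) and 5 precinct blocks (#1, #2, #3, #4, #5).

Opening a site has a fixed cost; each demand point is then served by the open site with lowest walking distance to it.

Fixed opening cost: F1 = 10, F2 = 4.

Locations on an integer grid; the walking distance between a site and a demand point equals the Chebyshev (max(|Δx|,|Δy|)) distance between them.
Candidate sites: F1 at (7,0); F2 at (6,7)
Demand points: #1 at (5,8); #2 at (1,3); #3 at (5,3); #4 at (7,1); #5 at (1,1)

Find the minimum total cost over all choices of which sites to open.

Open {F2}: assign each demand point to its cheapest open site.
  #1→F2 1, #2→F2 5, #3→F2 4, #4→F2 6, #5→F2 6
  walking distance 22, fixed 4 → total 26.
Compare {F1, F2}: walking distance 16 + fixed 14 = 30.
Compare {F1}: walking distance 24 + fixed 10 = 34.

26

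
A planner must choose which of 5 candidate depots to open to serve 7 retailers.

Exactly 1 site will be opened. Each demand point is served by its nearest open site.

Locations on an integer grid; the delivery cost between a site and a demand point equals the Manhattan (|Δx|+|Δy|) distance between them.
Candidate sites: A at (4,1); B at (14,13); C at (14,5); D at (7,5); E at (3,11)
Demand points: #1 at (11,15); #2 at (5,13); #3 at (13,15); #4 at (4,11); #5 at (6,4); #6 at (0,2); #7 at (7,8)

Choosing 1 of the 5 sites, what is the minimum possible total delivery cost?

Open {E}.
  #1→E 12, #2→E 4, #3→E 14, #4→E 1, #5→E 10, #6→E 12, #7→E 7  ⇒ total 60.
Compare {D}: total 64.
Compare {B}: total 83.
No size-1 selection does better; minimum is 60.

60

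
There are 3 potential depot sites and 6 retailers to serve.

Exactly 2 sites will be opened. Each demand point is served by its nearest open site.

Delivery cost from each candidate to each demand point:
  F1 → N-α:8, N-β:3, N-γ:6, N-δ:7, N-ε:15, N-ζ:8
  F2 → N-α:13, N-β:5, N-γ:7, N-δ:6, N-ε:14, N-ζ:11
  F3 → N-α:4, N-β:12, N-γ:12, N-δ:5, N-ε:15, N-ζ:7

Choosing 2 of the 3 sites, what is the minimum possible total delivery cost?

40

Open {F1, F3}.
  N-α→F3 4, N-β→F1 3, N-γ→F1 6, N-δ→F3 5, N-ε→F1 15, N-ζ→F3 7  ⇒ total 40.
Compare {F2, F3}: total 42.
Compare {F1, F2}: total 45.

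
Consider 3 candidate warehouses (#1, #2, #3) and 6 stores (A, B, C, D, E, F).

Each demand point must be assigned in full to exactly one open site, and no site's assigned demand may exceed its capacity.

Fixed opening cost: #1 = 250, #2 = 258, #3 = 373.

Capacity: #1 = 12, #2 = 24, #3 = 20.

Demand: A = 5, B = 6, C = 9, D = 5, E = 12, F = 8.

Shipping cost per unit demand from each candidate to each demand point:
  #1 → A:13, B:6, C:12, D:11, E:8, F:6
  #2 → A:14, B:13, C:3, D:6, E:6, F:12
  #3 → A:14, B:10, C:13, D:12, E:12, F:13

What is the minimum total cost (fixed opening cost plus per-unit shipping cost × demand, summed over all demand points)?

1218

Open {#1, #2, #3}; cheapest assignment that respects the capacities:
  #1 (cap 12, load 8): F — cost 8×6 = 48
  #2 (cap 24, load 21): C, E — cost 9×3 + 12×6 = 99
  #3 (cap 20, load 16): A, B, D — cost 5×14 + 6×10 + 5×12 = 190
  Shipping 337, fixed 881 → total 1218.
  Any other capacity-feasible assignment to {#1, #2, #3} ships for at least 337.
Total demand is 45 and no other set of sites has combined capacity ≥ 45, so {#1, #2, #3} is the only feasible choice of open sites. Minimum: 1218.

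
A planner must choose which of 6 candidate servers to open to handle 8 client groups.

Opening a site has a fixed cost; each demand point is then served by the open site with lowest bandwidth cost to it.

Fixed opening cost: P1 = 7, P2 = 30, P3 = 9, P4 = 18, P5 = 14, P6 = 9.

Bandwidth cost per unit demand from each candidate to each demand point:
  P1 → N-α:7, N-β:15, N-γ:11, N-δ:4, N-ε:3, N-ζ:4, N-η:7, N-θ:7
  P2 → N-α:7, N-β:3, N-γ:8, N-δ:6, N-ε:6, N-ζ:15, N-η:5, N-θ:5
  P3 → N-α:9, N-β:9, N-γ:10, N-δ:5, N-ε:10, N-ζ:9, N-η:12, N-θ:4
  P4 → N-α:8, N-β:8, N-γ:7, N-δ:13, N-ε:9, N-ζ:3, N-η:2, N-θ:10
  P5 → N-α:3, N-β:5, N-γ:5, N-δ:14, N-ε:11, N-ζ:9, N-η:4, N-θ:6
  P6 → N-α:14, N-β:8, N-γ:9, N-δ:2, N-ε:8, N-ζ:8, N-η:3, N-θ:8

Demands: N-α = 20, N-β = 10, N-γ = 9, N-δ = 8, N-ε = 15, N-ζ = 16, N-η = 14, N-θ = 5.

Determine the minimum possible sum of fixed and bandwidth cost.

Open {P1, P3, P4, P5, P6}: assign each demand point to its cheapest open site.
  N-α→P5 20×3=60, N-β→P5 10×5=50, N-γ→P5 9×5=45, N-δ→P6 8×2=16, N-ε→P1 15×3=45, N-ζ→P4 16×3=48, N-η→P4 14×2=28, N-θ→P3 5×4=20
  bandwidth cost 312, fixed 57 → total 369.
Compare {P1, P4, P5, P6}: bandwidth cost 322 + fixed 48 = 370.
Compare {P1, P2, P4, P5, P6}: bandwidth cost 297 + fixed 78 = 375.
Compare {P1, P3, P4, P5}: bandwidth cost 328 + fixed 48 = 376.
All other subsets cost ≥ 370. Minimum total cost: 369.

369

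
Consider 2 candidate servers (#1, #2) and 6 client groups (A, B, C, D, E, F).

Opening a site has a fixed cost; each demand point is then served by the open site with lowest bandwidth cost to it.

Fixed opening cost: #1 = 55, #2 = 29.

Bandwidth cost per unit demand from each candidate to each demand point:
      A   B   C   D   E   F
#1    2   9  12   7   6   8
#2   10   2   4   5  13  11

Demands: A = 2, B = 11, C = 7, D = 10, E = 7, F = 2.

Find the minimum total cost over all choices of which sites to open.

246

Open {#1, #2}: assign each demand point to its cheapest open site.
  A→#1 2×2=4, B→#2 11×2=22, C→#2 7×4=28, D→#2 10×5=50, E→#1 7×6=42, F→#1 2×8=16
  bandwidth cost 162, fixed 84 → total 246.
Compare {#2}: bandwidth cost 233 + fixed 29 = 262.
Compare {#1}: bandwidth cost 315 + fixed 55 = 370.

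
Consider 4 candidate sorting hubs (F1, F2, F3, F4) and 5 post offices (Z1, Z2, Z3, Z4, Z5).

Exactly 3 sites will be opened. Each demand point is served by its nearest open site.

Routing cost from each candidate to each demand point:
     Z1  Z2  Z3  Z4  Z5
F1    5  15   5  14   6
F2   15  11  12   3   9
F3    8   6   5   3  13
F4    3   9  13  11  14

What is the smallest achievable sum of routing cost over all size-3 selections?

23

Open {F1, F3, F4}.
  Z1→F4 3, Z2→F3 6, Z3→F1 5, Z4→F3 3, Z5→F1 6  ⇒ total 23.
Compare {F1, F2, F3}: total 25.
Compare {F1, F2, F4}: total 26.
No size-3 selection does better; minimum is 23.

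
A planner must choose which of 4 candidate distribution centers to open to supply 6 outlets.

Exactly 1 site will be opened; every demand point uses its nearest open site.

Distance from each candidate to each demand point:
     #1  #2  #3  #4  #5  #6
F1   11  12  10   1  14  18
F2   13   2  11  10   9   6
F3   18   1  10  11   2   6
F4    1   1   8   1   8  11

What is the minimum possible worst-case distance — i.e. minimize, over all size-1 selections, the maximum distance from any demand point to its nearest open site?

Open {F4}.
  Farthest demand point is #6 at distance 11 (to F4); all others are ≤ 11.
With {F2} the worst case is 13.
With {F1} the worst case is 18.
No size-1 selection achieves below 11.

11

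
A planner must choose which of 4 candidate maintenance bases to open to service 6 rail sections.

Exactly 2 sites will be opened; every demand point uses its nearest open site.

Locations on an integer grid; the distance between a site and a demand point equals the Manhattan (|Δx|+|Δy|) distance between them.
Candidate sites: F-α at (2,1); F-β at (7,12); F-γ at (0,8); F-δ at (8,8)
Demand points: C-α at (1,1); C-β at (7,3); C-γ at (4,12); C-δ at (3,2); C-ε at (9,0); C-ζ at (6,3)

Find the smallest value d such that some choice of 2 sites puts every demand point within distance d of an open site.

8

Open {F-α, F-β}.
  Farthest demand point is C-ε at distance 8 (to F-α); all others are ≤ 8.
With {F-α, F-γ} the worst case is 8.
With {F-α, F-δ} the worst case is 8.
No size-2 selection achieves below 8.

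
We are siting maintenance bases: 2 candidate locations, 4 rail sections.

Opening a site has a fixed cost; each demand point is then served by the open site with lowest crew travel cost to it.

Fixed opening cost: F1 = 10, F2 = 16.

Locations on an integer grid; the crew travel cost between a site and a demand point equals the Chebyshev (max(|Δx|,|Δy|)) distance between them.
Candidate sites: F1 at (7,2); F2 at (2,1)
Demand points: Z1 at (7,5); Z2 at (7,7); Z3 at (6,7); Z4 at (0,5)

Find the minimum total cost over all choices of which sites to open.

30

Open {F1}: assign each demand point to its cheapest open site.
  Z1→F1 3, Z2→F1 5, Z3→F1 5, Z4→F1 7
  crew travel cost 20, fixed 10 → total 30.
Compare {F2}: crew travel cost 21 + fixed 16 = 37.
Compare {F1, F2}: crew travel cost 17 + fixed 26 = 43.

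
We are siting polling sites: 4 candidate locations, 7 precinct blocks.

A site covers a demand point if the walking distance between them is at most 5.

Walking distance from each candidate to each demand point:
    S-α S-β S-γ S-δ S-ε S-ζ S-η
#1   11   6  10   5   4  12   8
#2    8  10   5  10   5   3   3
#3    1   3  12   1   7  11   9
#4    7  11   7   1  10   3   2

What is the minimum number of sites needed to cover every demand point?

Coverage sets (demand points within 5 of each site):
  #1: {S-δ, S-ε}
  #2: {S-γ, S-ε, S-ζ, S-η}
  #3: {S-α, S-β, S-δ}
  #4: {S-δ, S-ζ, S-η}
No single site covers all 7 demand points.
But {#2, #3} covers everything, so the minimum is 2.

2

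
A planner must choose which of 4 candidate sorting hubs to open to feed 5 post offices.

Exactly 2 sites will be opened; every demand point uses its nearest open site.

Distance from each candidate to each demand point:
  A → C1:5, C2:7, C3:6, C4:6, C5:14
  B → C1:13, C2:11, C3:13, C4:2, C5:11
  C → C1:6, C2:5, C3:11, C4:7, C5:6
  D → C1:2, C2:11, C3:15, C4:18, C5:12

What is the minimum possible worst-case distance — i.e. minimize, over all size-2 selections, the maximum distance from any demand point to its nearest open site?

6

Open {A, C}.
  Farthest demand point is C3 at distance 6 (to A); all others are ≤ 6.
With {A, B} the worst case is 11.
With {B, C} the worst case is 11.
No size-2 selection achieves below 6.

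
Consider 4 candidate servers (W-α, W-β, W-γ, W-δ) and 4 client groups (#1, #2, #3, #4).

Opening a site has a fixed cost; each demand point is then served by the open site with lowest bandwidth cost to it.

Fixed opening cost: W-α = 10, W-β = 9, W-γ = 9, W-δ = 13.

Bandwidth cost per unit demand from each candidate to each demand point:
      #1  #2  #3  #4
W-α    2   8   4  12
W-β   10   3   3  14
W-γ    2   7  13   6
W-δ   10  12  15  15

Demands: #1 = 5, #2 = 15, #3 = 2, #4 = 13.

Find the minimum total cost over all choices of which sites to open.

157

Open {W-β, W-γ}: assign each demand point to its cheapest open site.
  #1→W-γ 5×2=10, #2→W-β 15×3=45, #3→W-β 2×3=6, #4→W-γ 13×6=78
  bandwidth cost 139, fixed 18 → total 157.
Compare {W-α, W-β, W-γ}: bandwidth cost 139 + fixed 28 = 167.
Compare {W-β, W-γ, W-δ}: bandwidth cost 139 + fixed 31 = 170.
Compare {W-α, W-β, W-γ, W-δ}: bandwidth cost 139 + fixed 41 = 180.
All other subsets cost ≥ 167. Minimum total cost: 157.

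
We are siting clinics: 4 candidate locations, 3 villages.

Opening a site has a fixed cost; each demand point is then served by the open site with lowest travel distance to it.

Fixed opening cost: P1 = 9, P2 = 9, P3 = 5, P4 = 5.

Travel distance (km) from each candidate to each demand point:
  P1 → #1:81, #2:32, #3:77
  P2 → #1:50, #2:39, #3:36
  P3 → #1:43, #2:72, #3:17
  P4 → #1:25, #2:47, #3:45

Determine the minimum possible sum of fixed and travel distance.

93

Open {P1, P3, P4}: assign each demand point to its cheapest open site.
  #1→P4 25, #2→P1 32, #3→P3 17
  travel distance 74, fixed 19 → total 93.
Compare {P3, P4}: travel distance 89 + fixed 10 = 99.
Compare {P2, P3, P4}: travel distance 81 + fixed 19 = 100.
Compare {P1, P2, P3, P4}: travel distance 74 + fixed 28 = 102.
All other subsets cost ≥ 99. Minimum total cost: 93.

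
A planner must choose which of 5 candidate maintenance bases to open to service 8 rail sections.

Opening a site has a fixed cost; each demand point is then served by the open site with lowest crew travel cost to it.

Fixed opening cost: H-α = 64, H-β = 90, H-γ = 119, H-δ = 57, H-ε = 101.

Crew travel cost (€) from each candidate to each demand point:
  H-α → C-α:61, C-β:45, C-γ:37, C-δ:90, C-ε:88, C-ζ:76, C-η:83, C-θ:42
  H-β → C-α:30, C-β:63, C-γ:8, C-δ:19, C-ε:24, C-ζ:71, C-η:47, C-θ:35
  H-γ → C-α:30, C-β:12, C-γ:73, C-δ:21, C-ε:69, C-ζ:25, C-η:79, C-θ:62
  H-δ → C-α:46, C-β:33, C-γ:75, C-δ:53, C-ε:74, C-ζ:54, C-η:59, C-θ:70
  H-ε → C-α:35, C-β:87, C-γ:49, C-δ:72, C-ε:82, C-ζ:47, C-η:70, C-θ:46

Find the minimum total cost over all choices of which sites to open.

387

Open {H-β}: assign each demand point to its cheapest open site.
  C-α→H-β 30, C-β→H-β 63, C-γ→H-β 8, C-δ→H-β 19, C-ε→H-β 24, C-ζ→H-β 71, C-η→H-β 47, C-θ→H-β 35
  crew travel cost 297, fixed 90 → total 387.
Compare {H-β, H-δ}: crew travel cost 250 + fixed 147 = 397.
Compare {H-β, H-γ}: crew travel cost 200 + fixed 209 = 409.
Compare {H-α, H-β}: crew travel cost 279 + fixed 154 = 433.
All other subsets cost ≥ 397. Minimum total cost: 387.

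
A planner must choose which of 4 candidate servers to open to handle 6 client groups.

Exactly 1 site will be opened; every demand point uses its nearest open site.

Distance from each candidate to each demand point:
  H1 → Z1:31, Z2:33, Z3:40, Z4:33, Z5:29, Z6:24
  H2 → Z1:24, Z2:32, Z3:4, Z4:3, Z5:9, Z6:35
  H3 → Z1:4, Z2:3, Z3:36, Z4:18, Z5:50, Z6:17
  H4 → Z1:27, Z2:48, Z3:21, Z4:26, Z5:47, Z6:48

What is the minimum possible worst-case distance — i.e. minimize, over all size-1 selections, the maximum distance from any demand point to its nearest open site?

Open {H2}.
  Farthest demand point is Z6 at distance 35 (to H2); all others are ≤ 35.
With {H1} the worst case is 40.
With {H4} the worst case is 48.
No size-1 selection achieves below 35.

35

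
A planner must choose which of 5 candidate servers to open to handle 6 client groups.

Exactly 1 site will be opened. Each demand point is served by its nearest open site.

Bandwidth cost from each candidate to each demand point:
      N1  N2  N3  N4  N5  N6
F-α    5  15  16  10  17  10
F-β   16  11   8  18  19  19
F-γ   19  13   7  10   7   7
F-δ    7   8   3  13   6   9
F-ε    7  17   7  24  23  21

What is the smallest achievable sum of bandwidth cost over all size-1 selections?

Open {F-δ}.
  N1→F-δ 7, N2→F-δ 8, N3→F-δ 3, N4→F-δ 13, N5→F-δ 6, N6→F-δ 9  ⇒ total 46.
Compare {F-γ}: total 63.
Compare {F-α}: total 73.
No size-1 selection does better; minimum is 46.

46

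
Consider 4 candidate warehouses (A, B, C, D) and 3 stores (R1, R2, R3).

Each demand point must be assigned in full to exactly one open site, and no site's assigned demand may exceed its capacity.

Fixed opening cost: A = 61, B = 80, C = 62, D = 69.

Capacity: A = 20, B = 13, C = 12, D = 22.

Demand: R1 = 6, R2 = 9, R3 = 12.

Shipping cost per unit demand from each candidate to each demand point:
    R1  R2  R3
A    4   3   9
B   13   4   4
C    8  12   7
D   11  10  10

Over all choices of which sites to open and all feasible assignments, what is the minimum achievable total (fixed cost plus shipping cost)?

240

Open {A, B}; cheapest assignment that respects the capacities:
  A (cap 20, load 15): R1, R2 — cost 6×4 + 9×3 = 51
  B (cap 13, load 12): R3 — cost 12×4 = 48
  Shipping 99, fixed 141 → total 240.
  Any other capacity-feasible assignment to {A, B} ships for at least 99.
Compare {A, C}: its best feasible assignment gives total 258.
Compare {A, D}: its best feasible assignment gives total 301.
Every other set of open sites that can feasibly serve all demand totals ≥ 258 even under its best assignment. Minimum: 240.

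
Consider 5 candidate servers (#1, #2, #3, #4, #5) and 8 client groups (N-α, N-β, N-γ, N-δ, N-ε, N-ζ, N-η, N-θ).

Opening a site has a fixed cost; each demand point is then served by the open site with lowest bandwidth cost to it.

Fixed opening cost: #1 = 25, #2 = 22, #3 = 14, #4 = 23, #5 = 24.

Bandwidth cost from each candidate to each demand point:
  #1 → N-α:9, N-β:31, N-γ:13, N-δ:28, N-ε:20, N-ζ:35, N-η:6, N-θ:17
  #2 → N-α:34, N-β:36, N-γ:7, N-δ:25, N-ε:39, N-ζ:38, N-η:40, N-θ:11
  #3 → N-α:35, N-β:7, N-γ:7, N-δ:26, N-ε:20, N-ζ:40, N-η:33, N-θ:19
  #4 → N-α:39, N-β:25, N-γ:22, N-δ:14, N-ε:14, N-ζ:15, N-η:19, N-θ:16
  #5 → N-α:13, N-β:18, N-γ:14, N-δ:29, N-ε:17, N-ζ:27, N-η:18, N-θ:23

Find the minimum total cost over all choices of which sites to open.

150

Open {#1, #3, #4}: assign each demand point to its cheapest open site.
  N-α→#1 9, N-β→#3 7, N-γ→#3 7, N-δ→#4 14, N-ε→#4 14, N-ζ→#4 15, N-η→#1 6, N-θ→#4 16
  bandwidth cost 88, fixed 62 → total 150.
Compare {#1, #4}: bandwidth cost 112 + fixed 48 = 160.
Compare {#3, #4}: bandwidth cost 127 + fixed 37 = 164.
Compare {#3, #4, #5}: bandwidth cost 104 + fixed 61 = 165.
All other subsets cost ≥ 160. Minimum total cost: 150.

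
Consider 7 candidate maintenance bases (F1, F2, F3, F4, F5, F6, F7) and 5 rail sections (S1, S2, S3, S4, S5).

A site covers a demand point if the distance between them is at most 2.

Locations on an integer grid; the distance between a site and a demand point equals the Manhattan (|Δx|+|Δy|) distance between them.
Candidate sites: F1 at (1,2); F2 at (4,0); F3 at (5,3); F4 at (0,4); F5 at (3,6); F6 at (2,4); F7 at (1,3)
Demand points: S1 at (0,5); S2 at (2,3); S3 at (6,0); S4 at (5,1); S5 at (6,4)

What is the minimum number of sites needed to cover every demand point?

4

Coverage sets (demand points within 2 of each site):
  F1: {S2}
  F2: {S3, S4}
  F3: {S4, S5}
  F4: {S1}
  F5: {}
  F6: {S2}
  F7: {S2}
No 3 sites suffice: every size-3 union leaves at least one demand point uncovered.
But {F1, F2, F3, F4} covers everything, so the minimum is 4.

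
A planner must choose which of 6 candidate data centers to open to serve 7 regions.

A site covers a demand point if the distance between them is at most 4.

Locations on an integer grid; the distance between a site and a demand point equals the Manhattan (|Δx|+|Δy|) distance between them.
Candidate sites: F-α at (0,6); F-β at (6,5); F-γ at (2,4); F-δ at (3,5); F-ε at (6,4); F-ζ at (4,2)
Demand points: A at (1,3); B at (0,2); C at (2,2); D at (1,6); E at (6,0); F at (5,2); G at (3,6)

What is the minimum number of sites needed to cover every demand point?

2

Coverage sets (demand points within 4 of each site):
  F-α: {A, B, D, G}
  F-β: {F, G}
  F-γ: {A, B, C, D, G}
  F-δ: {A, C, D, G}
  F-ε: {E, F}
  F-ζ: {A, B, C, E, F}
No single site covers all 7 demand points.
But {F-α, F-ζ} covers everything, so the minimum is 2.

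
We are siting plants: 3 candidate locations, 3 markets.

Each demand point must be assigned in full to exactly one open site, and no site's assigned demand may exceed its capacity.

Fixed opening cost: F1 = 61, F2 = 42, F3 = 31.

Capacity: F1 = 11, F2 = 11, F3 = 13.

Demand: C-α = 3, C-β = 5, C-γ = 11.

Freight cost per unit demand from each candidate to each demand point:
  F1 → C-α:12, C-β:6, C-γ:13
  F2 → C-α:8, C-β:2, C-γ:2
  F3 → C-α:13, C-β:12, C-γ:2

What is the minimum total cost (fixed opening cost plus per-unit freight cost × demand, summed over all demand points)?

129

Open {F2, F3}; cheapest assignment that respects the capacities:
  F2 (cap 11, load 8): C-α, C-β — cost 3×8 + 5×2 = 34
  F3 (cap 13, load 11): C-γ — cost 11×2 = 22
  Shipping 56, fixed 73 → total 129.
  Any other capacity-feasible assignment to {F2, F3} ships for at least 56.
Compare {F1, F3}: its best feasible assignment gives total 180.
Compare {F1, F2, F3}: its best feasible assignment gives total 190.
Every other set of open sites that can feasibly serve all demand totals ≥ 180 even under its best assignment. Minimum: 129.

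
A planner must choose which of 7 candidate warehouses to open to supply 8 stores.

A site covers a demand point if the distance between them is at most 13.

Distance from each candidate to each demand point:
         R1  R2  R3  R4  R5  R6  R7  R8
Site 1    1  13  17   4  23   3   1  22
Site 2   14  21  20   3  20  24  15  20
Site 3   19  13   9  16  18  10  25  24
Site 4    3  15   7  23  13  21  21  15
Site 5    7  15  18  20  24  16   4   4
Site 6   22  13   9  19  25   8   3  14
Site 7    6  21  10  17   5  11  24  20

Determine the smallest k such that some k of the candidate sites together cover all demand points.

Coverage sets (demand points within 13 of each site):
  Site 1: {R1, R2, R4, R6, R7}
  Site 2: {R4}
  Site 3: {R2, R3, R6}
  Site 4: {R1, R3, R5}
  Site 5: {R1, R7, R8}
  Site 6: {R2, R3, R6, R7}
  Site 7: {R1, R3, R5, R6}
No 2 sites suffice: every size-2 union leaves at least one demand point uncovered.
But {Site 1, Site 4, Site 5} covers everything, so the minimum is 3.

3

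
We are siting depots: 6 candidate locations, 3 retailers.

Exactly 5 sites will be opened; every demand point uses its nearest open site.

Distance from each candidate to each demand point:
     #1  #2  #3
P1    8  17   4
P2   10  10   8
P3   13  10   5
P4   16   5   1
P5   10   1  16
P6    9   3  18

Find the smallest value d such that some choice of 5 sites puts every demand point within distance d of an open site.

8

Open {P1, P2, P3, P4, P5}.
  Farthest demand point is #1 at distance 8 (to P1); all others are ≤ 8.
With {P1, P2, P3, P4, P6} the worst case is 8.
With {P1, P2, P3, P5, P6} the worst case is 8.
No size-5 selection achieves below 8.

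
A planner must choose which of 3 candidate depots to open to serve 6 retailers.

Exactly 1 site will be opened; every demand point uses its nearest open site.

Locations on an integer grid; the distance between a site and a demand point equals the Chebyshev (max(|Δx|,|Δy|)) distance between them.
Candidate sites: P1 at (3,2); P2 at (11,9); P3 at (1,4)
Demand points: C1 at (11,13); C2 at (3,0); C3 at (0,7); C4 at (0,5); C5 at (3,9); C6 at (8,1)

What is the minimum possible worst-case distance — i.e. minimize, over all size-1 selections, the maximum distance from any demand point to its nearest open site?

Open {P3}.
  Farthest demand point is C1 at distance 10 (to P3); all others are ≤ 10.
With {P1} the worst case is 11.
With {P2} the worst case is 11.
No size-1 selection achieves below 10.

10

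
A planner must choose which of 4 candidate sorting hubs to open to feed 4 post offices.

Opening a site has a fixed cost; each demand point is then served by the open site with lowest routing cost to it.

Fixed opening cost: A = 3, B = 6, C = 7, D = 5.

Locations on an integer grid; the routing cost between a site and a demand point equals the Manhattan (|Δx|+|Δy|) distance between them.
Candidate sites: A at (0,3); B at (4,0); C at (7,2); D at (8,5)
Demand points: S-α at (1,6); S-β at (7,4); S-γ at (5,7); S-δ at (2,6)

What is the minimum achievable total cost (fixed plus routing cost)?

24

Open {A, D}: assign each demand point to its cheapest open site.
  S-α→A 4, S-β→D 2, S-γ→D 5, S-δ→A 5
  routing cost 16, fixed 8 → total 24.
Compare {D}: routing cost 22 + fixed 5 = 27.
Compare {A, C}: routing cost 18 + fixed 10 = 28.
Compare {A}: routing cost 26 + fixed 3 = 29.
All other subsets cost ≥ 27. Minimum total cost: 24.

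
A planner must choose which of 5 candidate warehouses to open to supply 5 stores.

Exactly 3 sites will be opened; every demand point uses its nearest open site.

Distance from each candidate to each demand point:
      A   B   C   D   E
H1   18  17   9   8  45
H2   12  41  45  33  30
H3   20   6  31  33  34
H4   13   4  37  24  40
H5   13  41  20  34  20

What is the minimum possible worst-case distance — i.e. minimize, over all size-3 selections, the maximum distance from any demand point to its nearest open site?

Open {H1, H2, H5}.
  Farthest demand point is E at distance 20 (to H5); all others are ≤ 20.
With {H1, H3, H5} the worst case is 20.
With {H1, H4, H5} the worst case is 20.
No size-3 selection achieves below 20.

20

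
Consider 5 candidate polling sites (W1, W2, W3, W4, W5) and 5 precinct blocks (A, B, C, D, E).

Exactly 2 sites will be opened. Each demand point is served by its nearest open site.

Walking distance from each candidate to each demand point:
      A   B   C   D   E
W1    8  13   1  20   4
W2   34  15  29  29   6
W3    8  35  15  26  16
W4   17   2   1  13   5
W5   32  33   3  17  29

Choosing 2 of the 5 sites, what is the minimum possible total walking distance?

Open {W1, W4}.
  A→W1 8, B→W4 2, C→W1 1, D→W4 13, E→W1 4  ⇒ total 28.
Compare {W3, W4}: total 29.
Compare {W2, W4}: total 38.
No size-2 selection does better; minimum is 28.

28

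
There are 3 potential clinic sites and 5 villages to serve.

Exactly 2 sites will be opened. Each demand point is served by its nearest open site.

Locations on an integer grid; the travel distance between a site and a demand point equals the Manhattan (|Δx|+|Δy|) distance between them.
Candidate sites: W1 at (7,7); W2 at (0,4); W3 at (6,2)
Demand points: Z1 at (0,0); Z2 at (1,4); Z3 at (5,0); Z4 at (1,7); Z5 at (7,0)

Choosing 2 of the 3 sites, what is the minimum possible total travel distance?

Open {W2, W3}.
  Z1→W2 4, Z2→W2 1, Z3→W3 3, Z4→W2 4, Z5→W3 3  ⇒ total 15.
Compare {W1, W2}: total 25.
Compare {W1, W3}: total 27.

15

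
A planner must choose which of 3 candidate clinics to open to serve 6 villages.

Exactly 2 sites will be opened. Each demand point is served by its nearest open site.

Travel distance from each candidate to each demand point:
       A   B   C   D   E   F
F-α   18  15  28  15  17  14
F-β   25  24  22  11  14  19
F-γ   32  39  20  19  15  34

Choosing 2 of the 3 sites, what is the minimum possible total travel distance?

94

Open {F-α, F-β}.
  A→F-α 18, B→F-α 15, C→F-β 22, D→F-β 11, E→F-β 14, F→F-α 14  ⇒ total 94.
Compare {F-α, F-γ}: total 97.
Compare {F-β, F-γ}: total 113.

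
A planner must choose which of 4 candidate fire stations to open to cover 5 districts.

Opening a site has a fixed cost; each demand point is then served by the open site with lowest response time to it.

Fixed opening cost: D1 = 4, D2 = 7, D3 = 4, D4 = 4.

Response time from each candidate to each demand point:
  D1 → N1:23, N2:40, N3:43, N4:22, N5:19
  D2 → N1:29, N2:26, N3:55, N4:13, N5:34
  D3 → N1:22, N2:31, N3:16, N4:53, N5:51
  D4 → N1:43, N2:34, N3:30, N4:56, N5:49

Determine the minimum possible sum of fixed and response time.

Open {D1, D2, D3}: assign each demand point to its cheapest open site.
  N1→D3 22, N2→D2 26, N3→D3 16, N4→D2 13, N5→D1 19
  response time 96, fixed 15 → total 111.
Compare {D1, D2, D3, D4}: response time 96 + fixed 19 = 115.
Compare {D1, D3}: response time 110 + fixed 8 = 118.
Compare {D2, D3}: response time 111 + fixed 11 = 122.
All other subsets cost ≥ 115. Minimum total cost: 111.

111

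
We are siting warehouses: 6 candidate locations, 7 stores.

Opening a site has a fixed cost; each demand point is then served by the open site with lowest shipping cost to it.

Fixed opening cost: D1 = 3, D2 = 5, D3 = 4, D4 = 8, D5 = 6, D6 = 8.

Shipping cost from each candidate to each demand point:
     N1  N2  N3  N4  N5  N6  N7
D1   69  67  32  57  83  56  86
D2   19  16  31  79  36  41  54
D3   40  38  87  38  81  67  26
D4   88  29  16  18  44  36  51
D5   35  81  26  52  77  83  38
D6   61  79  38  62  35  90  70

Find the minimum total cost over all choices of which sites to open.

184

Open {D2, D3, D4}: assign each demand point to its cheapest open site.
  N1→D2 19, N2→D2 16, N3→D4 16, N4→D4 18, N5→D2 36, N6→D4 36, N7→D3 26
  shipping cost 167, fixed 17 → total 184.
Compare {D1, D2, D3, D4}: shipping cost 167 + fixed 20 = 187.
Compare {D2, D3, D4, D5}: shipping cost 167 + fixed 23 = 190.
Compare {D2, D3, D4, D6}: shipping cost 166 + fixed 25 = 191.
All other subsets cost ≥ 187. Minimum total cost: 184.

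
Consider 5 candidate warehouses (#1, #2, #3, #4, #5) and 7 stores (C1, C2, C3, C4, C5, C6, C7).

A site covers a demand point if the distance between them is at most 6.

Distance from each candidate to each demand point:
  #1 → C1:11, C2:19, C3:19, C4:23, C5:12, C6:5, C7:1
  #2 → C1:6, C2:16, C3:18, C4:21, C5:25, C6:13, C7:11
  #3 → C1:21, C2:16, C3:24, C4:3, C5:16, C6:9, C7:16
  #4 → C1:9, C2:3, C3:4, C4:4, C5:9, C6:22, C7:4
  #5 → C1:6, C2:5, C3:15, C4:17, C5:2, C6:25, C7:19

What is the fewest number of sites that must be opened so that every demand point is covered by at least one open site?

Coverage sets (demand points within 6 of each site):
  #1: {C6, C7}
  #2: {C1}
  #3: {C4}
  #4: {C2, C3, C4, C7}
  #5: {C1, C2, C5}
No 2 sites suffice: every size-2 union leaves at least one demand point uncovered.
But {#1, #4, #5} covers everything, so the minimum is 3.

3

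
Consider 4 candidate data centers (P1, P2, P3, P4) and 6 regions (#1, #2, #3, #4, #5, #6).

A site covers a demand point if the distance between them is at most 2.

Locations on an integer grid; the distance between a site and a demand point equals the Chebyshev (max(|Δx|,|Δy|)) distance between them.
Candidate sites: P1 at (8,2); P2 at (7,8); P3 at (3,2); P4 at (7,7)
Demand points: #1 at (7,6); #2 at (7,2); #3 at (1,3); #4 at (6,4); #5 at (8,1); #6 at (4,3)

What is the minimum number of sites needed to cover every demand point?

3

Coverage sets (demand points within 2 of each site):
  P1: {#2, #4, #5}
  P2: {#1}
  P3: {#3, #6}
  P4: {#1}
No 2 sites suffice: every size-2 union leaves at least one demand point uncovered.
But {P1, P2, P3} covers everything, so the minimum is 3.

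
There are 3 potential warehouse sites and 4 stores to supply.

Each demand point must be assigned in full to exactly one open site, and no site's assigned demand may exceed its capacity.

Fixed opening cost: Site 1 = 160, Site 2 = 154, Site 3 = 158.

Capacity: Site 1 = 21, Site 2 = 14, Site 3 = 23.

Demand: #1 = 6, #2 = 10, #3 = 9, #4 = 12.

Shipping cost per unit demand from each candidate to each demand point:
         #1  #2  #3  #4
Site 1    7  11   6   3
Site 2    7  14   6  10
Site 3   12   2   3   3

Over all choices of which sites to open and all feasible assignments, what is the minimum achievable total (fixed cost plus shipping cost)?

443

Open {Site 1, Site 3}; cheapest assignment that respects the capacities:
  Site 1 (cap 21, load 18): #1, #4 — cost 6×7 + 12×3 = 78
  Site 3 (cap 23, load 19): #2, #3 — cost 10×2 + 9×3 = 47
  Shipping 125, fixed 318 → total 443.
  Any other capacity-feasible assignment to {Site 1, Site 3} ships for at least 125.
Compare {Site 1, Site 2, Site 3}: its best feasible assignment gives total 597.
Every other set of open sites that can feasibly serve all demand totals ≥ 597 even under its best assignment. Minimum: 443.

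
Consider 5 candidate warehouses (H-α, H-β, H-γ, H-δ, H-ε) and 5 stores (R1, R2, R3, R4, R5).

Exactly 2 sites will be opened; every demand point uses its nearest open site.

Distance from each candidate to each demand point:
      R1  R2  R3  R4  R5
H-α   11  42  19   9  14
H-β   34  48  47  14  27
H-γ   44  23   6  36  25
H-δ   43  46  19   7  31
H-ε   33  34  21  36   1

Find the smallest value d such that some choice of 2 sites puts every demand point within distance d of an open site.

Open {H-α, H-γ}.
  Farthest demand point is R2 at distance 23 (to H-γ); all others are ≤ 23.
With {H-α, H-ε} the worst case is 34.
With {H-β, H-γ} the worst case is 34.
No size-2 selection achieves below 23.

23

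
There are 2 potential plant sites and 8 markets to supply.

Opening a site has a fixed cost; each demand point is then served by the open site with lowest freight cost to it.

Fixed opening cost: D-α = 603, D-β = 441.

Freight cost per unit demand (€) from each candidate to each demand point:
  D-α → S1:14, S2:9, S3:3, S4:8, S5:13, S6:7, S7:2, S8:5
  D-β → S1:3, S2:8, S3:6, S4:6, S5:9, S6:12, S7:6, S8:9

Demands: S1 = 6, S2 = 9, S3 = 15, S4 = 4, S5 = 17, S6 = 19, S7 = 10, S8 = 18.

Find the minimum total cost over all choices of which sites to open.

Open {D-β}: assign each demand point to its cheapest open site.
  S1→D-β 6×3=18, S2→D-β 9×8=72, S3→D-β 15×6=90, S4→D-β 4×6=24, S5→D-β 17×9=153, S6→D-β 19×12=228, S7→D-β 10×6=60, S8→D-β 18×9=162
  freight cost 807, fixed 441 → total 1248.
Compare {D-α}: freight cost 706 + fixed 603 = 1309.
Compare {D-α, D-β}: freight cost 555 + fixed 1044 = 1599.

1248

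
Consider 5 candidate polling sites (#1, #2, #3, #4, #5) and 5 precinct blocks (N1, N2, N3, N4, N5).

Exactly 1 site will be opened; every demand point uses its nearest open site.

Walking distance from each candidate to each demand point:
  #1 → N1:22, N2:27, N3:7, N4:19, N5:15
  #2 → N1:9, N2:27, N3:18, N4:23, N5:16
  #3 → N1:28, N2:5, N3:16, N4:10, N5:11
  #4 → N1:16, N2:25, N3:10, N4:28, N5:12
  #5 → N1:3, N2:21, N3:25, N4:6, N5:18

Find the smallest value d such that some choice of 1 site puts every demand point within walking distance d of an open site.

Open {#5}.
  Farthest demand point is N3 at walking distance 25 (to #5); all others are ≤ 25.
With {#1} the worst case is 27.
With {#2} the worst case is 27.
No size-1 selection achieves below 25.

25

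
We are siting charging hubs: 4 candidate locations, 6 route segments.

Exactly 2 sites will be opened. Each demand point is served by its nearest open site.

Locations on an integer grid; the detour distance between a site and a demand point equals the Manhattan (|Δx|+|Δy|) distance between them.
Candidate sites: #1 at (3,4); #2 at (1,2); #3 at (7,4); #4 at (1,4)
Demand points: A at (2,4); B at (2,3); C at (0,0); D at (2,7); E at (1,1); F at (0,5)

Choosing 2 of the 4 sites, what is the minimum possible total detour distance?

Open {#2, #4}.
  A→#4 1, B→#2 2, C→#2 3, D→#4 4, E→#2 1, F→#4 2  ⇒ total 13.
Compare {#1, #2}: total 15.
Compare {#1, #4}: total 17.
No size-2 selection does better; minimum is 13.

13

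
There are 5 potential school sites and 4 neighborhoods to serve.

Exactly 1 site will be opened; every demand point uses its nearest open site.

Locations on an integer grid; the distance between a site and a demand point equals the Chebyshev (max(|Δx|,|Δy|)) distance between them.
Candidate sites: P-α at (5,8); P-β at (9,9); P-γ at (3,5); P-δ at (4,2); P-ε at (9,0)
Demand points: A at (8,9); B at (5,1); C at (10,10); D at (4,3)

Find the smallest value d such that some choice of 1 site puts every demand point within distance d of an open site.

7

Open {P-α}.
  Farthest demand point is B at distance 7 (to P-α); all others are ≤ 7.
With {P-γ} the worst case is 7.
With {P-β} the worst case is 8.
No size-1 selection achieves below 7.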